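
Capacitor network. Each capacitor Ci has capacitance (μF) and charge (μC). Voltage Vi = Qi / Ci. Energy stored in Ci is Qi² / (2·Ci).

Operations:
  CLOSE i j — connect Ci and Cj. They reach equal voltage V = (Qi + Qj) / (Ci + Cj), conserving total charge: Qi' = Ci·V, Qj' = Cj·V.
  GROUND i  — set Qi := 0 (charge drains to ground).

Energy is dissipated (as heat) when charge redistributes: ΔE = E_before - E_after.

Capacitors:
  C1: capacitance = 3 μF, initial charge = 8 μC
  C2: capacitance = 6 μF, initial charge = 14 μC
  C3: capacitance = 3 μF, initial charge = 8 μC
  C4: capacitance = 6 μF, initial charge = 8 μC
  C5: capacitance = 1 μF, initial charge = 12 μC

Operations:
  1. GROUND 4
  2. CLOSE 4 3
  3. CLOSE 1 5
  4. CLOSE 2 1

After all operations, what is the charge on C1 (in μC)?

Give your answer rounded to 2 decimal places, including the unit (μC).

Answer: 9.67 μC

Derivation:
Initial: C1(3μF, Q=8μC, V=2.67V), C2(6μF, Q=14μC, V=2.33V), C3(3μF, Q=8μC, V=2.67V), C4(6μF, Q=8μC, V=1.33V), C5(1μF, Q=12μC, V=12.00V)
Op 1: GROUND 4: Q4=0; energy lost=5.333
Op 2: CLOSE 4-3: Q_total=8.00, C_total=9.00, V=0.89; Q4=5.33, Q3=2.67; dissipated=7.111
Op 3: CLOSE 1-5: Q_total=20.00, C_total=4.00, V=5.00; Q1=15.00, Q5=5.00; dissipated=32.667
Op 4: CLOSE 2-1: Q_total=29.00, C_total=9.00, V=3.22; Q2=19.33, Q1=9.67; dissipated=7.111
Final charges: Q1=9.67, Q2=19.33, Q3=2.67, Q4=5.33, Q5=5.00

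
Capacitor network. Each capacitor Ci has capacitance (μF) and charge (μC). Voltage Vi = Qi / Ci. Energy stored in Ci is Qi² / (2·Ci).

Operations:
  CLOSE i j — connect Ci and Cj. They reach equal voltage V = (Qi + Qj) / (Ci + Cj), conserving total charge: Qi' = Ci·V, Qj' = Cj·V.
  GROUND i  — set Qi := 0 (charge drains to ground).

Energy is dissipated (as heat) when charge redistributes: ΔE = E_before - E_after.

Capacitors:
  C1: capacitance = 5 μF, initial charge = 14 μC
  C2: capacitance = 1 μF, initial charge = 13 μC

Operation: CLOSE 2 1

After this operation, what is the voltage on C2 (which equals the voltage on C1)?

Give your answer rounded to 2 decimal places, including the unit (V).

Initial: C1(5μF, Q=14μC, V=2.80V), C2(1μF, Q=13μC, V=13.00V)
Op 1: CLOSE 2-1: Q_total=27.00, C_total=6.00, V=4.50; Q2=4.50, Q1=22.50; dissipated=43.350

Answer: 4.50 V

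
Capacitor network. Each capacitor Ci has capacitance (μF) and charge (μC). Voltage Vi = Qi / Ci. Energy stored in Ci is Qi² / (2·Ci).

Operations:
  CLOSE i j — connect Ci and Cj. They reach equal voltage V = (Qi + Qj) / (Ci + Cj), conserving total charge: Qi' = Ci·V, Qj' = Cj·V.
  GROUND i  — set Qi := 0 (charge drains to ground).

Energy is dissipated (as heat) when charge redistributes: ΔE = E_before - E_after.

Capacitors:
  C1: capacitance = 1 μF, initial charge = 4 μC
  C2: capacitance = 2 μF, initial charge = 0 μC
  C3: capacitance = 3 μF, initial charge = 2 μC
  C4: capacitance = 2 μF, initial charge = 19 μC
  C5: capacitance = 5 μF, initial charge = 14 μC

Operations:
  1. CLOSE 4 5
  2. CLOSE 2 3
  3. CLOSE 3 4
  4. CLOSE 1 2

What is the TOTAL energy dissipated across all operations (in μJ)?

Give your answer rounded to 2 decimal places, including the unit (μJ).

Initial: C1(1μF, Q=4μC, V=4.00V), C2(2μF, Q=0μC, V=0.00V), C3(3μF, Q=2μC, V=0.67V), C4(2μF, Q=19μC, V=9.50V), C5(5μF, Q=14μC, V=2.80V)
Op 1: CLOSE 4-5: Q_total=33.00, C_total=7.00, V=4.71; Q4=9.43, Q5=23.57; dissipated=32.064
Op 2: CLOSE 2-3: Q_total=2.00, C_total=5.00, V=0.40; Q2=0.80, Q3=1.20; dissipated=0.267
Op 3: CLOSE 3-4: Q_total=10.63, C_total=5.00, V=2.13; Q3=6.38, Q4=4.25; dissipated=11.168
Op 4: CLOSE 1-2: Q_total=4.80, C_total=3.00, V=1.60; Q1=1.60, Q2=3.20; dissipated=4.320
Total dissipated: 47.819 μJ

Answer: 47.82 μJ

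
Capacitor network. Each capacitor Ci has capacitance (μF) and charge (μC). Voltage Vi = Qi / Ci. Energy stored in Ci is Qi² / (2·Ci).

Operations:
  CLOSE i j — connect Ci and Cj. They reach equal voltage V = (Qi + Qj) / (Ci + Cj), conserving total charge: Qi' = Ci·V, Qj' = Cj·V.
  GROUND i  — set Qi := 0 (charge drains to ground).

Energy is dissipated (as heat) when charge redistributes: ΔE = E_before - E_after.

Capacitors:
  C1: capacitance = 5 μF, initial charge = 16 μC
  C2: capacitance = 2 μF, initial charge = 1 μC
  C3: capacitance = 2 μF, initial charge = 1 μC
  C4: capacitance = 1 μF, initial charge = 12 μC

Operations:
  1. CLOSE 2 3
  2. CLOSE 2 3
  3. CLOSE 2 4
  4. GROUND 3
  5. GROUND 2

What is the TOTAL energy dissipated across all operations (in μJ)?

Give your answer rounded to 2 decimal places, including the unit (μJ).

Initial: C1(5μF, Q=16μC, V=3.20V), C2(2μF, Q=1μC, V=0.50V), C3(2μF, Q=1μC, V=0.50V), C4(1μF, Q=12μC, V=12.00V)
Op 1: CLOSE 2-3: Q_total=2.00, C_total=4.00, V=0.50; Q2=1.00, Q3=1.00; dissipated=0.000
Op 2: CLOSE 2-3: Q_total=2.00, C_total=4.00, V=0.50; Q2=1.00, Q3=1.00; dissipated=0.000
Op 3: CLOSE 2-4: Q_total=13.00, C_total=3.00, V=4.33; Q2=8.67, Q4=4.33; dissipated=44.083
Op 4: GROUND 3: Q3=0; energy lost=0.250
Op 5: GROUND 2: Q2=0; energy lost=18.778
Total dissipated: 63.111 μJ

Answer: 63.11 μJ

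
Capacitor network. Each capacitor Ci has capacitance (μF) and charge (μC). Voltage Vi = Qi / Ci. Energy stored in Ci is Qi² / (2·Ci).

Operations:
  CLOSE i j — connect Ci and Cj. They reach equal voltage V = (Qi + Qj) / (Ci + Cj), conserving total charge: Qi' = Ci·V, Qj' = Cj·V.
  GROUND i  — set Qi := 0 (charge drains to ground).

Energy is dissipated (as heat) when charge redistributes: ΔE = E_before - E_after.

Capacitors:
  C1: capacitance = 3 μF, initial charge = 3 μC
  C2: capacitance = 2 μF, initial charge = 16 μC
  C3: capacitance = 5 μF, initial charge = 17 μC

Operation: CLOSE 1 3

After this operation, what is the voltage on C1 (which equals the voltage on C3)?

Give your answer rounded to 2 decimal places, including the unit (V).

Answer: 2.50 V

Derivation:
Initial: C1(3μF, Q=3μC, V=1.00V), C2(2μF, Q=16μC, V=8.00V), C3(5μF, Q=17μC, V=3.40V)
Op 1: CLOSE 1-3: Q_total=20.00, C_total=8.00, V=2.50; Q1=7.50, Q3=12.50; dissipated=5.400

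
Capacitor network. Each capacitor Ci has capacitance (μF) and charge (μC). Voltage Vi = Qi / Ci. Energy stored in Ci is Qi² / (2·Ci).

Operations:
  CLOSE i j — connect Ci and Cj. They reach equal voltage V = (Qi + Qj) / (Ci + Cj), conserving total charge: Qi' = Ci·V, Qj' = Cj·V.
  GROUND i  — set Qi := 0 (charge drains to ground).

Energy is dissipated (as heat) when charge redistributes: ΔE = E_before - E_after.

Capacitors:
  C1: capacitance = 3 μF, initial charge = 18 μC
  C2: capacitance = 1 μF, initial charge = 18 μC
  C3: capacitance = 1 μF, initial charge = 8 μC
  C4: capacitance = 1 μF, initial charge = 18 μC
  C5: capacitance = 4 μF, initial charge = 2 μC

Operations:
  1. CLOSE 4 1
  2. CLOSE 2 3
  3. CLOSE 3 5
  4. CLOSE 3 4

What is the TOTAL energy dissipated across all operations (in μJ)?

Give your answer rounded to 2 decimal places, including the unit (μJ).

Answer: 150.50 μJ

Derivation:
Initial: C1(3μF, Q=18μC, V=6.00V), C2(1μF, Q=18μC, V=18.00V), C3(1μF, Q=8μC, V=8.00V), C4(1μF, Q=18μC, V=18.00V), C5(4μF, Q=2μC, V=0.50V)
Op 1: CLOSE 4-1: Q_total=36.00, C_total=4.00, V=9.00; Q4=9.00, Q1=27.00; dissipated=54.000
Op 2: CLOSE 2-3: Q_total=26.00, C_total=2.00, V=13.00; Q2=13.00, Q3=13.00; dissipated=25.000
Op 3: CLOSE 3-5: Q_total=15.00, C_total=5.00, V=3.00; Q3=3.00, Q5=12.00; dissipated=62.500
Op 4: CLOSE 3-4: Q_total=12.00, C_total=2.00, V=6.00; Q3=6.00, Q4=6.00; dissipated=9.000
Total dissipated: 150.500 μJ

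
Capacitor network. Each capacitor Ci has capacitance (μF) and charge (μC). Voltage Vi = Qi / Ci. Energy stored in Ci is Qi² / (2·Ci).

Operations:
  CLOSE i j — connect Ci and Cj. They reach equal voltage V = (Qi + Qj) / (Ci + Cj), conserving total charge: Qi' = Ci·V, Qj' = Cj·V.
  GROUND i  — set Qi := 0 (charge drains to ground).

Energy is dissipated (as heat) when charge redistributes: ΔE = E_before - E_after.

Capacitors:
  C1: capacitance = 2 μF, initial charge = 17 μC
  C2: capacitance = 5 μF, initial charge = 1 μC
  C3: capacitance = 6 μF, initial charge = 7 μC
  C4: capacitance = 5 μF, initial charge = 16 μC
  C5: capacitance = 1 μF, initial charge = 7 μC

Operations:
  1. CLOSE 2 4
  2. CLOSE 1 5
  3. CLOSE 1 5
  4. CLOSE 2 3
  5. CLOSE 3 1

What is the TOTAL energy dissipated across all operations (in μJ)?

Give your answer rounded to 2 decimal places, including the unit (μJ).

Initial: C1(2μF, Q=17μC, V=8.50V), C2(5μF, Q=1μC, V=0.20V), C3(6μF, Q=7μC, V=1.17V), C4(5μF, Q=16μC, V=3.20V), C5(1μF, Q=7μC, V=7.00V)
Op 1: CLOSE 2-4: Q_total=17.00, C_total=10.00, V=1.70; Q2=8.50, Q4=8.50; dissipated=11.250
Op 2: CLOSE 1-5: Q_total=24.00, C_total=3.00, V=8.00; Q1=16.00, Q5=8.00; dissipated=0.750
Op 3: CLOSE 1-5: Q_total=24.00, C_total=3.00, V=8.00; Q1=16.00, Q5=8.00; dissipated=0.000
Op 4: CLOSE 2-3: Q_total=15.50, C_total=11.00, V=1.41; Q2=7.05, Q3=8.45; dissipated=0.388
Op 5: CLOSE 3-1: Q_total=24.45, C_total=8.00, V=3.06; Q3=18.34, Q1=6.11; dissipated=32.580
Total dissipated: 44.968 μJ

Answer: 44.97 μJ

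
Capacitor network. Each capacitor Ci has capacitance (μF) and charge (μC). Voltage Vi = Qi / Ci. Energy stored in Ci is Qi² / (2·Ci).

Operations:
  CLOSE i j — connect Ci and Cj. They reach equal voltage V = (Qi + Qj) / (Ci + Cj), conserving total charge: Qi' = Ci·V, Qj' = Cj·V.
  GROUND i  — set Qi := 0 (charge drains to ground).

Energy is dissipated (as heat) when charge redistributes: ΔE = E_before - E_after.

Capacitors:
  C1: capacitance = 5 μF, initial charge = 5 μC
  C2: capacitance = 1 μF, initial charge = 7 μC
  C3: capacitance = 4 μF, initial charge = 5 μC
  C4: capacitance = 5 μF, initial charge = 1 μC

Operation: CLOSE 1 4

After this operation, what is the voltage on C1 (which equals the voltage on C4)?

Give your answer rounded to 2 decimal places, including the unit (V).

Answer: 0.60 V

Derivation:
Initial: C1(5μF, Q=5μC, V=1.00V), C2(1μF, Q=7μC, V=7.00V), C3(4μF, Q=5μC, V=1.25V), C4(5μF, Q=1μC, V=0.20V)
Op 1: CLOSE 1-4: Q_total=6.00, C_total=10.00, V=0.60; Q1=3.00, Q4=3.00; dissipated=0.800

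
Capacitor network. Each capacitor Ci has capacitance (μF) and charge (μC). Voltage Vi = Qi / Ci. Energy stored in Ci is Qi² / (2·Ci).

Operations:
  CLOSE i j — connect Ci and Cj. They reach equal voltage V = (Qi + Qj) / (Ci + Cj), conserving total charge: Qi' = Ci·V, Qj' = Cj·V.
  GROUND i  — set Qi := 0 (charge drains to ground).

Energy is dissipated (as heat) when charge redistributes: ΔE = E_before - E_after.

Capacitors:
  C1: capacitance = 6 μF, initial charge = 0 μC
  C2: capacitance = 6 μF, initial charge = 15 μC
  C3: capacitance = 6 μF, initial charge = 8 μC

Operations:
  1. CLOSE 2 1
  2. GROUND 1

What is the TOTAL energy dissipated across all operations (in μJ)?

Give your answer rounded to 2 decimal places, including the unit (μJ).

Answer: 14.06 μJ

Derivation:
Initial: C1(6μF, Q=0μC, V=0.00V), C2(6μF, Q=15μC, V=2.50V), C3(6μF, Q=8μC, V=1.33V)
Op 1: CLOSE 2-1: Q_total=15.00, C_total=12.00, V=1.25; Q2=7.50, Q1=7.50; dissipated=9.375
Op 2: GROUND 1: Q1=0; energy lost=4.688
Total dissipated: 14.062 μJ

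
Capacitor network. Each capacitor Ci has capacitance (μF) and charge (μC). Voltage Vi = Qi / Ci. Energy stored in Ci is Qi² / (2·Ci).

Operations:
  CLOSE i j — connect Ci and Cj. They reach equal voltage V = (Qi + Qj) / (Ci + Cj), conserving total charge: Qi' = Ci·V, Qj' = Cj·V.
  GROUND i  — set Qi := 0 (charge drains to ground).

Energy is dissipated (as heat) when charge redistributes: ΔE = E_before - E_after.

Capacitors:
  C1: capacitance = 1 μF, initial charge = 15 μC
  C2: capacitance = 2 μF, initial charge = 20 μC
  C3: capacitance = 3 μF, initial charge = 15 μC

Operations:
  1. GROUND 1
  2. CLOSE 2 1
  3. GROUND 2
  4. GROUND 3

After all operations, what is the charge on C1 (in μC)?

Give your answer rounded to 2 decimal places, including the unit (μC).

Answer: 6.67 μC

Derivation:
Initial: C1(1μF, Q=15μC, V=15.00V), C2(2μF, Q=20μC, V=10.00V), C3(3μF, Q=15μC, V=5.00V)
Op 1: GROUND 1: Q1=0; energy lost=112.500
Op 2: CLOSE 2-1: Q_total=20.00, C_total=3.00, V=6.67; Q2=13.33, Q1=6.67; dissipated=33.333
Op 3: GROUND 2: Q2=0; energy lost=44.444
Op 4: GROUND 3: Q3=0; energy lost=37.500
Final charges: Q1=6.67, Q2=0.00, Q3=0.00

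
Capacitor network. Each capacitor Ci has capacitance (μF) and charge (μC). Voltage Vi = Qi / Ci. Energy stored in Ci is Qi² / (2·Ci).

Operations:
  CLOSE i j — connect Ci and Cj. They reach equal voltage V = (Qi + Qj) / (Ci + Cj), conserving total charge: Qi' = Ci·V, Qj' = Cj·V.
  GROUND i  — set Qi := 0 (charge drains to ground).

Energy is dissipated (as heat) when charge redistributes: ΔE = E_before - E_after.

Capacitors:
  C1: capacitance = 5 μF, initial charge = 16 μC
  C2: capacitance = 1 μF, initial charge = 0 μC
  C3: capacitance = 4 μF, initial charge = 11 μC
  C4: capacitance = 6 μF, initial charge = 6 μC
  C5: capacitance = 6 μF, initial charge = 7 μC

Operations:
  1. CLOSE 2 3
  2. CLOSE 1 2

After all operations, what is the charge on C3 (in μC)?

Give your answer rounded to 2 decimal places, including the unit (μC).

Initial: C1(5μF, Q=16μC, V=3.20V), C2(1μF, Q=0μC, V=0.00V), C3(4μF, Q=11μC, V=2.75V), C4(6μF, Q=6μC, V=1.00V), C5(6μF, Q=7μC, V=1.17V)
Op 1: CLOSE 2-3: Q_total=11.00, C_total=5.00, V=2.20; Q2=2.20, Q3=8.80; dissipated=3.025
Op 2: CLOSE 1-2: Q_total=18.20, C_total=6.00, V=3.03; Q1=15.17, Q2=3.03; dissipated=0.417
Final charges: Q1=15.17, Q2=3.03, Q3=8.80, Q4=6.00, Q5=7.00

Answer: 8.80 μC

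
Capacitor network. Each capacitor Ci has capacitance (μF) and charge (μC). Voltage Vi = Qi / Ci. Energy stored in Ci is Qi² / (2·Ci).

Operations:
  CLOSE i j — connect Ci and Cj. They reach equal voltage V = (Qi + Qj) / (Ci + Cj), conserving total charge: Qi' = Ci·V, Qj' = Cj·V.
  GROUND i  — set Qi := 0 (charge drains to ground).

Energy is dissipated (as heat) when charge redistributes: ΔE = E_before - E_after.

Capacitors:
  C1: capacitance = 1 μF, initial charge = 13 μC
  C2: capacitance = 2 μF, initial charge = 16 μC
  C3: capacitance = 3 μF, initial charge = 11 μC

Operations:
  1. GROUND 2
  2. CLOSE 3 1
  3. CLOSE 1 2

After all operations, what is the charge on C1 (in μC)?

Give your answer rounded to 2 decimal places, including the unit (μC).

Initial: C1(1μF, Q=13μC, V=13.00V), C2(2μF, Q=16μC, V=8.00V), C3(3μF, Q=11μC, V=3.67V)
Op 1: GROUND 2: Q2=0; energy lost=64.000
Op 2: CLOSE 3-1: Q_total=24.00, C_total=4.00, V=6.00; Q3=18.00, Q1=6.00; dissipated=32.667
Op 3: CLOSE 1-2: Q_total=6.00, C_total=3.00, V=2.00; Q1=2.00, Q2=4.00; dissipated=12.000
Final charges: Q1=2.00, Q2=4.00, Q3=18.00

Answer: 2.00 μC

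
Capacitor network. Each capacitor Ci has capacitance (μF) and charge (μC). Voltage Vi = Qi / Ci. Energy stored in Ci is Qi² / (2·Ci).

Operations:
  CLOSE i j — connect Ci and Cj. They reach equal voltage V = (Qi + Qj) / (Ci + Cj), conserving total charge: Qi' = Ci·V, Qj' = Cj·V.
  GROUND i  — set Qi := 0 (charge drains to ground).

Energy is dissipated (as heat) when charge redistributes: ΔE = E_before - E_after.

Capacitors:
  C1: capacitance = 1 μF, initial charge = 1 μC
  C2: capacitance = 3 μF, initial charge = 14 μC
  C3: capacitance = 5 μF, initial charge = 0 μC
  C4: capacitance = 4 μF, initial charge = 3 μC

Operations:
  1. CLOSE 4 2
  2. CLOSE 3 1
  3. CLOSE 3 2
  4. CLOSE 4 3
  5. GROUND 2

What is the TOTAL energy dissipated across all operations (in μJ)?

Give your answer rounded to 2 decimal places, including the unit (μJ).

Initial: C1(1μF, Q=1μC, V=1.00V), C2(3μF, Q=14μC, V=4.67V), C3(5μF, Q=0μC, V=0.00V), C4(4μF, Q=3μC, V=0.75V)
Op 1: CLOSE 4-2: Q_total=17.00, C_total=7.00, V=2.43; Q4=9.71, Q2=7.29; dissipated=13.149
Op 2: CLOSE 3-1: Q_total=1.00, C_total=6.00, V=0.17; Q3=0.83, Q1=0.17; dissipated=0.417
Op 3: CLOSE 3-2: Q_total=8.12, C_total=8.00, V=1.01; Q3=5.07, Q2=3.04; dissipated=4.796
Op 4: CLOSE 4-3: Q_total=14.79, C_total=9.00, V=1.64; Q4=6.57, Q3=8.22; dissipated=2.221
Op 5: GROUND 2: Q2=0; energy lost=1.545
Total dissipated: 22.127 μJ

Answer: 22.13 μJ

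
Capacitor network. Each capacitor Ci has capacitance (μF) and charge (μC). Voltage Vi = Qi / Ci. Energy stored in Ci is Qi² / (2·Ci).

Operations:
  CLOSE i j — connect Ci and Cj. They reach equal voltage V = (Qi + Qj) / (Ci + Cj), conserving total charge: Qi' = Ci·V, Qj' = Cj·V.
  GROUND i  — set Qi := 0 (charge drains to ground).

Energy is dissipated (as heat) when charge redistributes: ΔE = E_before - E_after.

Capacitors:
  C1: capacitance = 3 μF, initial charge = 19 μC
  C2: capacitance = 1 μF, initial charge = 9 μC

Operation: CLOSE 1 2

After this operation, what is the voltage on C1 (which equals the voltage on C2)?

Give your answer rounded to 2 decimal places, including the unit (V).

Initial: C1(3μF, Q=19μC, V=6.33V), C2(1μF, Q=9μC, V=9.00V)
Op 1: CLOSE 1-2: Q_total=28.00, C_total=4.00, V=7.00; Q1=21.00, Q2=7.00; dissipated=2.667

Answer: 7.00 V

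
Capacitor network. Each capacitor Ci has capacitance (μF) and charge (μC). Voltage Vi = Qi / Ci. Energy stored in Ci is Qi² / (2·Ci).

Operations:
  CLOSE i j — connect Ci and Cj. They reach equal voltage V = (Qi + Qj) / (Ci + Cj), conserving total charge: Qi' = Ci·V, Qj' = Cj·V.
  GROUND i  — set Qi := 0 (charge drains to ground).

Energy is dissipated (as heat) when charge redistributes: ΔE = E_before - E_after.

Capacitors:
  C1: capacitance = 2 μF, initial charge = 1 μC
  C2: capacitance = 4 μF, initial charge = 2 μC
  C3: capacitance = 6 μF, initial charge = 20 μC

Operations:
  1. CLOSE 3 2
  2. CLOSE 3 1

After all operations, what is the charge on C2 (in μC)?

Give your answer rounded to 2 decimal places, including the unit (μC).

Initial: C1(2μF, Q=1μC, V=0.50V), C2(4μF, Q=2μC, V=0.50V), C3(6μF, Q=20μC, V=3.33V)
Op 1: CLOSE 3-2: Q_total=22.00, C_total=10.00, V=2.20; Q3=13.20, Q2=8.80; dissipated=9.633
Op 2: CLOSE 3-1: Q_total=14.20, C_total=8.00, V=1.77; Q3=10.65, Q1=3.55; dissipated=2.167
Final charges: Q1=3.55, Q2=8.80, Q3=10.65

Answer: 8.80 μC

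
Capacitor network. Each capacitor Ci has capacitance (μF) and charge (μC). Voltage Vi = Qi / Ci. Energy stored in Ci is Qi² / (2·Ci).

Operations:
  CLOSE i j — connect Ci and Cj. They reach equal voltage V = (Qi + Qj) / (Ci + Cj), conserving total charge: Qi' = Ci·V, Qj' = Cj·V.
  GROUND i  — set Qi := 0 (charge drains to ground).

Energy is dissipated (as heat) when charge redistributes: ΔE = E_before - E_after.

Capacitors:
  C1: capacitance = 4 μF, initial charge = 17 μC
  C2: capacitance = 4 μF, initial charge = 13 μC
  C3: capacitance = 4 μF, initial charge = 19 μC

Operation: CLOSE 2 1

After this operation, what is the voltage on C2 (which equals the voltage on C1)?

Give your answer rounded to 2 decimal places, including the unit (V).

Initial: C1(4μF, Q=17μC, V=4.25V), C2(4μF, Q=13μC, V=3.25V), C3(4μF, Q=19μC, V=4.75V)
Op 1: CLOSE 2-1: Q_total=30.00, C_total=8.00, V=3.75; Q2=15.00, Q1=15.00; dissipated=1.000

Answer: 3.75 V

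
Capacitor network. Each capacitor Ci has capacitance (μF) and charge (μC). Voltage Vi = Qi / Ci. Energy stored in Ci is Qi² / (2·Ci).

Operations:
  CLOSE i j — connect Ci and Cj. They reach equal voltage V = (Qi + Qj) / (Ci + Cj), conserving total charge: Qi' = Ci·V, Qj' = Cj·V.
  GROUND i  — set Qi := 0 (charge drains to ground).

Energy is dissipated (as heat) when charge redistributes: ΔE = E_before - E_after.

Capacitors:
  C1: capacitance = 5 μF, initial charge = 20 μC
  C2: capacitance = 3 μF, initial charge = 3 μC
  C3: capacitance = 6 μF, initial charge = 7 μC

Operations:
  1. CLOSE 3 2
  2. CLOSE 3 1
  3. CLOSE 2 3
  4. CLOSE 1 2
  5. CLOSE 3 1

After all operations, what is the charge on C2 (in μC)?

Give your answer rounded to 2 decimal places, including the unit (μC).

Initial: C1(5μF, Q=20μC, V=4.00V), C2(3μF, Q=3μC, V=1.00V), C3(6μF, Q=7μC, V=1.17V)
Op 1: CLOSE 3-2: Q_total=10.00, C_total=9.00, V=1.11; Q3=6.67, Q2=3.33; dissipated=0.028
Op 2: CLOSE 3-1: Q_total=26.67, C_total=11.00, V=2.42; Q3=14.55, Q1=12.12; dissipated=11.380
Op 3: CLOSE 2-3: Q_total=17.88, C_total=9.00, V=1.99; Q2=5.96, Q3=11.92; dissipated=1.724
Op 4: CLOSE 1-2: Q_total=18.08, C_total=8.00, V=2.26; Q1=11.30, Q2=6.78; dissipated=0.180
Op 5: CLOSE 3-1: Q_total=23.22, C_total=11.00, V=2.11; Q3=12.67, Q1=10.55; dissipated=0.102
Final charges: Q1=10.55, Q2=6.78, Q3=12.67

Answer: 6.78 μC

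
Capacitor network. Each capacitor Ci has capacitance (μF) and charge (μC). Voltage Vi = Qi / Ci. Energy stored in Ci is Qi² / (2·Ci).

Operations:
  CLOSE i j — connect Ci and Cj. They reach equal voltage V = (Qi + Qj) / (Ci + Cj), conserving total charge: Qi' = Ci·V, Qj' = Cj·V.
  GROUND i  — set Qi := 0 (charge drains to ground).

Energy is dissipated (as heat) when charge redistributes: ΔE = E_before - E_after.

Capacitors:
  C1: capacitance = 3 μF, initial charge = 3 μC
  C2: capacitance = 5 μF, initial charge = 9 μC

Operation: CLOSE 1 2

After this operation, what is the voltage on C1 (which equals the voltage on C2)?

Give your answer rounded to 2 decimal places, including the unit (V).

Answer: 1.50 V

Derivation:
Initial: C1(3μF, Q=3μC, V=1.00V), C2(5μF, Q=9μC, V=1.80V)
Op 1: CLOSE 1-2: Q_total=12.00, C_total=8.00, V=1.50; Q1=4.50, Q2=7.50; dissipated=0.600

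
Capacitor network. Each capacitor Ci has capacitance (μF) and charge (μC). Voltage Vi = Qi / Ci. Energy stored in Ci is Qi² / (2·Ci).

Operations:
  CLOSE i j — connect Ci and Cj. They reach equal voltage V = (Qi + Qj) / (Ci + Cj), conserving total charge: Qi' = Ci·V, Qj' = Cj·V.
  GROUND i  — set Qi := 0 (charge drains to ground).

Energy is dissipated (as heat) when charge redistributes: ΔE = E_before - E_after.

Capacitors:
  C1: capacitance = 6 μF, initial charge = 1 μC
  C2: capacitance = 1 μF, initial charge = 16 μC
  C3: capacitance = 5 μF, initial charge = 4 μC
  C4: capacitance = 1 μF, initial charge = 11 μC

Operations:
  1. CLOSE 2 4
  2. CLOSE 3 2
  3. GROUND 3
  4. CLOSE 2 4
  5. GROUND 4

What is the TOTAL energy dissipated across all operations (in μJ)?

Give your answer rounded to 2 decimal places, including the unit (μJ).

Answer: 156.41 μJ

Derivation:
Initial: C1(6μF, Q=1μC, V=0.17V), C2(1μF, Q=16μC, V=16.00V), C3(5μF, Q=4μC, V=0.80V), C4(1μF, Q=11μC, V=11.00V)
Op 1: CLOSE 2-4: Q_total=27.00, C_total=2.00, V=13.50; Q2=13.50, Q4=13.50; dissipated=6.250
Op 2: CLOSE 3-2: Q_total=17.50, C_total=6.00, V=2.92; Q3=14.58, Q2=2.92; dissipated=67.204
Op 3: GROUND 3: Q3=0; energy lost=21.267
Op 4: CLOSE 2-4: Q_total=16.42, C_total=2.00, V=8.21; Q2=8.21, Q4=8.21; dissipated=28.002
Op 5: GROUND 4: Q4=0; energy lost=33.688
Total dissipated: 156.412 μJ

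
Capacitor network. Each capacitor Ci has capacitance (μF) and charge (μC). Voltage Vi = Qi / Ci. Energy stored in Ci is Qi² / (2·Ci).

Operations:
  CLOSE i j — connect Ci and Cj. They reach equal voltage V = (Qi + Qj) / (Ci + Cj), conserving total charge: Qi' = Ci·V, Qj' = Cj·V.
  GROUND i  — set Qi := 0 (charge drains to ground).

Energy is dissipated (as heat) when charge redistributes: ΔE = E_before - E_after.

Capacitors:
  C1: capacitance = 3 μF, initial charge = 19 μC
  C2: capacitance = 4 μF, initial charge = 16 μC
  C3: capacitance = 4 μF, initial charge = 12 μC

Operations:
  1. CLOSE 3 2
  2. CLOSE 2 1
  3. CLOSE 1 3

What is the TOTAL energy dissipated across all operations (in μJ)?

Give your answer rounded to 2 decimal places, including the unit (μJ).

Initial: C1(3μF, Q=19μC, V=6.33V), C2(4μF, Q=16μC, V=4.00V), C3(4μF, Q=12μC, V=3.00V)
Op 1: CLOSE 3-2: Q_total=28.00, C_total=8.00, V=3.50; Q3=14.00, Q2=14.00; dissipated=1.000
Op 2: CLOSE 2-1: Q_total=33.00, C_total=7.00, V=4.71; Q2=18.86, Q1=14.14; dissipated=6.881
Op 3: CLOSE 1-3: Q_total=28.14, C_total=7.00, V=4.02; Q1=12.06, Q3=16.08; dissipated=1.264
Total dissipated: 9.145 μJ

Answer: 9.14 μJ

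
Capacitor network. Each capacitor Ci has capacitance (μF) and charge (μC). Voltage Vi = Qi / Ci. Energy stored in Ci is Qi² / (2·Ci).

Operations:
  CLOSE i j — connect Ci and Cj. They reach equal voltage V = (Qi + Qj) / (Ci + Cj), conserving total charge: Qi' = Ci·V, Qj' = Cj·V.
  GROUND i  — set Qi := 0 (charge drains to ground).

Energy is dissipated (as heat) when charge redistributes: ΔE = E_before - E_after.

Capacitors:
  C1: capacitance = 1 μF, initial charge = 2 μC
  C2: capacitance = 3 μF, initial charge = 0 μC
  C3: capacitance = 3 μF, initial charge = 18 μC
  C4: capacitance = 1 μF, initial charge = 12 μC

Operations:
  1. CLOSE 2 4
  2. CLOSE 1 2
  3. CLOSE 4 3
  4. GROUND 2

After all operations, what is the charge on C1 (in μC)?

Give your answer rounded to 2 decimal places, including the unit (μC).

Answer: 2.75 μC

Derivation:
Initial: C1(1μF, Q=2μC, V=2.00V), C2(3μF, Q=0μC, V=0.00V), C3(3μF, Q=18μC, V=6.00V), C4(1μF, Q=12μC, V=12.00V)
Op 1: CLOSE 2-4: Q_total=12.00, C_total=4.00, V=3.00; Q2=9.00, Q4=3.00; dissipated=54.000
Op 2: CLOSE 1-2: Q_total=11.00, C_total=4.00, V=2.75; Q1=2.75, Q2=8.25; dissipated=0.375
Op 3: CLOSE 4-3: Q_total=21.00, C_total=4.00, V=5.25; Q4=5.25, Q3=15.75; dissipated=3.375
Op 4: GROUND 2: Q2=0; energy lost=11.344
Final charges: Q1=2.75, Q2=0.00, Q3=15.75, Q4=5.25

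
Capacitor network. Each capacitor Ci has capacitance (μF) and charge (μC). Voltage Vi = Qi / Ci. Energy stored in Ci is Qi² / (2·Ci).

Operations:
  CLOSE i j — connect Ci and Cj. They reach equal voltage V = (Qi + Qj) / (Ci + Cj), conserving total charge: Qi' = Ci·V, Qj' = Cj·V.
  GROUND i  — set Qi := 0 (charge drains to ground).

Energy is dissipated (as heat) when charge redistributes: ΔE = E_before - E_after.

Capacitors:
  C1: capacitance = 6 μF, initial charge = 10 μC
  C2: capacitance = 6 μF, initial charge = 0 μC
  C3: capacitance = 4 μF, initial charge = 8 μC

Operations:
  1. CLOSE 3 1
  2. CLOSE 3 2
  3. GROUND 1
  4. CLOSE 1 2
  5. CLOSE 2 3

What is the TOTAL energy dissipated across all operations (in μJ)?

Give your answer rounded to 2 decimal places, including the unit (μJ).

Initial: C1(6μF, Q=10μC, V=1.67V), C2(6μF, Q=0μC, V=0.00V), C3(4μF, Q=8μC, V=2.00V)
Op 1: CLOSE 3-1: Q_total=18.00, C_total=10.00, V=1.80; Q3=7.20, Q1=10.80; dissipated=0.133
Op 2: CLOSE 3-2: Q_total=7.20, C_total=10.00, V=0.72; Q3=2.88, Q2=4.32; dissipated=3.888
Op 3: GROUND 1: Q1=0; energy lost=9.720
Op 4: CLOSE 1-2: Q_total=4.32, C_total=12.00, V=0.36; Q1=2.16, Q2=2.16; dissipated=0.778
Op 5: CLOSE 2-3: Q_total=5.04, C_total=10.00, V=0.50; Q2=3.02, Q3=2.02; dissipated=0.156
Total dissipated: 14.674 μJ

Answer: 14.67 μJ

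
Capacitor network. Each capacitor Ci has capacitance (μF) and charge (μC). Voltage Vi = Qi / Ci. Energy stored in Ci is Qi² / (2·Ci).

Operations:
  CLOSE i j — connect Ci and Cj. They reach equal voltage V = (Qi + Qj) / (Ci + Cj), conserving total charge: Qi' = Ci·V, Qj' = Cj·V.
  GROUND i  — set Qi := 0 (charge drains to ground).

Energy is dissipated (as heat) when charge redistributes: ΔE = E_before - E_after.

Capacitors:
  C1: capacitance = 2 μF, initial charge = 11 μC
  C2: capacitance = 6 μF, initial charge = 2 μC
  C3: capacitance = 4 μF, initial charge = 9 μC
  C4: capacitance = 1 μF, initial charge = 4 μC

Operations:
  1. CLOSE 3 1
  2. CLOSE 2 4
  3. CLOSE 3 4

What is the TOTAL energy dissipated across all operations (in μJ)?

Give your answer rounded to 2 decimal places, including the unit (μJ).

Initial: C1(2μF, Q=11μC, V=5.50V), C2(6μF, Q=2μC, V=0.33V), C3(4μF, Q=9μC, V=2.25V), C4(1μF, Q=4μC, V=4.00V)
Op 1: CLOSE 3-1: Q_total=20.00, C_total=6.00, V=3.33; Q3=13.33, Q1=6.67; dissipated=7.042
Op 2: CLOSE 2-4: Q_total=6.00, C_total=7.00, V=0.86; Q2=5.14, Q4=0.86; dissipated=5.762
Op 3: CLOSE 3-4: Q_total=14.19, C_total=5.00, V=2.84; Q3=11.35, Q4=2.84; dissipated=2.453
Total dissipated: 15.256 μJ

Answer: 15.26 μJ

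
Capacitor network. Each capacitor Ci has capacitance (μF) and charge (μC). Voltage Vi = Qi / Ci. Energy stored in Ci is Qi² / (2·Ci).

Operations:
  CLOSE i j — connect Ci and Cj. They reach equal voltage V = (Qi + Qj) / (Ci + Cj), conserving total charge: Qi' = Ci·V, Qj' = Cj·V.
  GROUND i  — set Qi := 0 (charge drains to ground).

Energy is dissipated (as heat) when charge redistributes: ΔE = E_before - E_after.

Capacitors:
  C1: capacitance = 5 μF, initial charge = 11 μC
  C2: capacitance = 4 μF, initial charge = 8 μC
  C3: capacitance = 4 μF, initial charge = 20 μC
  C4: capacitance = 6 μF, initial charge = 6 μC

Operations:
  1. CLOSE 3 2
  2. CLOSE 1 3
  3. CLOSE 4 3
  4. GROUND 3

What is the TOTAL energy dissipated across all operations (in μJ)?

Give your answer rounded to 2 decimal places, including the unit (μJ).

Answer: 20.53 μJ

Derivation:
Initial: C1(5μF, Q=11μC, V=2.20V), C2(4μF, Q=8μC, V=2.00V), C3(4μF, Q=20μC, V=5.00V), C4(6μF, Q=6μC, V=1.00V)
Op 1: CLOSE 3-2: Q_total=28.00, C_total=8.00, V=3.50; Q3=14.00, Q2=14.00; dissipated=9.000
Op 2: CLOSE 1-3: Q_total=25.00, C_total=9.00, V=2.78; Q1=13.89, Q3=11.11; dissipated=1.878
Op 3: CLOSE 4-3: Q_total=17.11, C_total=10.00, V=1.71; Q4=10.27, Q3=6.84; dissipated=3.793
Op 4: GROUND 3: Q3=0; energy lost=5.856
Total dissipated: 20.526 μJ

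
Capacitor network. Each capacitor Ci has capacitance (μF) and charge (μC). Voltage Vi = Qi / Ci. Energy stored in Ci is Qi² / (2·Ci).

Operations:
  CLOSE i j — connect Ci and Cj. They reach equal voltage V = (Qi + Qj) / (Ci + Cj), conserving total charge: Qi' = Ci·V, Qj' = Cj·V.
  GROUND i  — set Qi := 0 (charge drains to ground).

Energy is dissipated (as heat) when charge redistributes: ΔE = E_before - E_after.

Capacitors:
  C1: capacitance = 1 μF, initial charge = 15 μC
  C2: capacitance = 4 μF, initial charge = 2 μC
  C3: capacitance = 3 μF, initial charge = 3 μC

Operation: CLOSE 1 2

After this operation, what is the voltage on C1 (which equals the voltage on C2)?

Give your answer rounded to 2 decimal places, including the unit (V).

Answer: 3.40 V

Derivation:
Initial: C1(1μF, Q=15μC, V=15.00V), C2(4μF, Q=2μC, V=0.50V), C3(3μF, Q=3μC, V=1.00V)
Op 1: CLOSE 1-2: Q_total=17.00, C_total=5.00, V=3.40; Q1=3.40, Q2=13.60; dissipated=84.100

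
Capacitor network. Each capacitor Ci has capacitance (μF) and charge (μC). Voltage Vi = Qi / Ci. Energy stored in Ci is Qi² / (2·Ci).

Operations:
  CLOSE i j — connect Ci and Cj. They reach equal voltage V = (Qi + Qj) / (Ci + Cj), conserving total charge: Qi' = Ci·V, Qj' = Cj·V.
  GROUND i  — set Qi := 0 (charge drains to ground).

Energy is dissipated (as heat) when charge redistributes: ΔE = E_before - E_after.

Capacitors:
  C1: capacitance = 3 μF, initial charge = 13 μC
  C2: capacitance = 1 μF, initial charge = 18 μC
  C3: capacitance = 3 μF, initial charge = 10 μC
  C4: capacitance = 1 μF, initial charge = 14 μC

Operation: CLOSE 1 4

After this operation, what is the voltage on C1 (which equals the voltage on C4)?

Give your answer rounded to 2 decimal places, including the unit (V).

Initial: C1(3μF, Q=13μC, V=4.33V), C2(1μF, Q=18μC, V=18.00V), C3(3μF, Q=10μC, V=3.33V), C4(1μF, Q=14μC, V=14.00V)
Op 1: CLOSE 1-4: Q_total=27.00, C_total=4.00, V=6.75; Q1=20.25, Q4=6.75; dissipated=35.042

Answer: 6.75 V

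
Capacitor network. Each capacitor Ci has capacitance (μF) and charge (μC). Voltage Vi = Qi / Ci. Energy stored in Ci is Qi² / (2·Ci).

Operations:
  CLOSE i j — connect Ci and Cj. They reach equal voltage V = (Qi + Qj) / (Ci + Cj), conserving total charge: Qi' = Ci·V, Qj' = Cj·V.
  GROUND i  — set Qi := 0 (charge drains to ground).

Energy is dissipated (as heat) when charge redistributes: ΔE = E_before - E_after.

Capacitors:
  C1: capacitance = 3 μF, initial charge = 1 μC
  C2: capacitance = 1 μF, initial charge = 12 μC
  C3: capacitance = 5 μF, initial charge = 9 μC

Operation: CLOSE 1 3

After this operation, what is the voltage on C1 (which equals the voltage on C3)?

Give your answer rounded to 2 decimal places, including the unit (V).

Answer: 1.25 V

Derivation:
Initial: C1(3μF, Q=1μC, V=0.33V), C2(1μF, Q=12μC, V=12.00V), C3(5μF, Q=9μC, V=1.80V)
Op 1: CLOSE 1-3: Q_total=10.00, C_total=8.00, V=1.25; Q1=3.75, Q3=6.25; dissipated=2.017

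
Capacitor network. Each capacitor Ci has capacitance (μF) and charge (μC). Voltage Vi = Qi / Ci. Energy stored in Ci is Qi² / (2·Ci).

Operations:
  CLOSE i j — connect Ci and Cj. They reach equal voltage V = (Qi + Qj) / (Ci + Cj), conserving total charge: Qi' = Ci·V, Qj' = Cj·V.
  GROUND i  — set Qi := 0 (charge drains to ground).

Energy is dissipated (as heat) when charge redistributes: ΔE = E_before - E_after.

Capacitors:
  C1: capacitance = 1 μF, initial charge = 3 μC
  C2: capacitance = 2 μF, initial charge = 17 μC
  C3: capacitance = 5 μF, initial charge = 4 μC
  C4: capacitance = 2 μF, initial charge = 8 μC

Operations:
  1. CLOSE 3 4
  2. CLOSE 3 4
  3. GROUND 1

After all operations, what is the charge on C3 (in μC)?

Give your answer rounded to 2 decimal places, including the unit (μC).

Initial: C1(1μF, Q=3μC, V=3.00V), C2(2μF, Q=17μC, V=8.50V), C3(5μF, Q=4μC, V=0.80V), C4(2μF, Q=8μC, V=4.00V)
Op 1: CLOSE 3-4: Q_total=12.00, C_total=7.00, V=1.71; Q3=8.57, Q4=3.43; dissipated=7.314
Op 2: CLOSE 3-4: Q_total=12.00, C_total=7.00, V=1.71; Q3=8.57, Q4=3.43; dissipated=0.000
Op 3: GROUND 1: Q1=0; energy lost=4.500
Final charges: Q1=0.00, Q2=17.00, Q3=8.57, Q4=3.43

Answer: 8.57 μC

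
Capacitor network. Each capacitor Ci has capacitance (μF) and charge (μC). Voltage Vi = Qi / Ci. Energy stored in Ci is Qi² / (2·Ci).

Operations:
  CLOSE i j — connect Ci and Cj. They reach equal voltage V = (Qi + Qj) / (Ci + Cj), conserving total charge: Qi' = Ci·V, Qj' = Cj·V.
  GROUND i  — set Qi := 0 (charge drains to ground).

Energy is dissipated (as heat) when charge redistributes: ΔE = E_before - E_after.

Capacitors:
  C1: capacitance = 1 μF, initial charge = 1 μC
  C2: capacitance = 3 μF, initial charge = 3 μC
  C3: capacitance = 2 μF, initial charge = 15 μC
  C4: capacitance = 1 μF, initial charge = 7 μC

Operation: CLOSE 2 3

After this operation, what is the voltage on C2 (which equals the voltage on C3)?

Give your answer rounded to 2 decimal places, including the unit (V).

Answer: 3.60 V

Derivation:
Initial: C1(1μF, Q=1μC, V=1.00V), C2(3μF, Q=3μC, V=1.00V), C3(2μF, Q=15μC, V=7.50V), C4(1μF, Q=7μC, V=7.00V)
Op 1: CLOSE 2-3: Q_total=18.00, C_total=5.00, V=3.60; Q2=10.80, Q3=7.20; dissipated=25.350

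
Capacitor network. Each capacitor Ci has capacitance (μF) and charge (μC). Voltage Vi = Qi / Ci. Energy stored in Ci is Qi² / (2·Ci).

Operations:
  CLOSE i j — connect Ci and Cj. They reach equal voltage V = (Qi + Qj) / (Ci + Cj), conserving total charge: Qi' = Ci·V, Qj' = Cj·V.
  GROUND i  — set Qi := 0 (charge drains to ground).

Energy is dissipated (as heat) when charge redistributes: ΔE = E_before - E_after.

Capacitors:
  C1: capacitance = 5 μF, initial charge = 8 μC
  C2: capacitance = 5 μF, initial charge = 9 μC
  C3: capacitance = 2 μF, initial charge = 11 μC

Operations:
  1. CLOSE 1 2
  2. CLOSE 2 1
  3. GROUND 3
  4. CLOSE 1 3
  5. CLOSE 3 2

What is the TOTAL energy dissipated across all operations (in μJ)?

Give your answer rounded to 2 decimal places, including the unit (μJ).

Initial: C1(5μF, Q=8μC, V=1.60V), C2(5μF, Q=9μC, V=1.80V), C3(2μF, Q=11μC, V=5.50V)
Op 1: CLOSE 1-2: Q_total=17.00, C_total=10.00, V=1.70; Q1=8.50, Q2=8.50; dissipated=0.050
Op 2: CLOSE 2-1: Q_total=17.00, C_total=10.00, V=1.70; Q2=8.50, Q1=8.50; dissipated=0.000
Op 3: GROUND 3: Q3=0; energy lost=30.250
Op 4: CLOSE 1-3: Q_total=8.50, C_total=7.00, V=1.21; Q1=6.07, Q3=2.43; dissipated=2.064
Op 5: CLOSE 3-2: Q_total=10.93, C_total=7.00, V=1.56; Q3=3.12, Q2=7.81; dissipated=0.169
Total dissipated: 32.533 μJ

Answer: 32.53 μJ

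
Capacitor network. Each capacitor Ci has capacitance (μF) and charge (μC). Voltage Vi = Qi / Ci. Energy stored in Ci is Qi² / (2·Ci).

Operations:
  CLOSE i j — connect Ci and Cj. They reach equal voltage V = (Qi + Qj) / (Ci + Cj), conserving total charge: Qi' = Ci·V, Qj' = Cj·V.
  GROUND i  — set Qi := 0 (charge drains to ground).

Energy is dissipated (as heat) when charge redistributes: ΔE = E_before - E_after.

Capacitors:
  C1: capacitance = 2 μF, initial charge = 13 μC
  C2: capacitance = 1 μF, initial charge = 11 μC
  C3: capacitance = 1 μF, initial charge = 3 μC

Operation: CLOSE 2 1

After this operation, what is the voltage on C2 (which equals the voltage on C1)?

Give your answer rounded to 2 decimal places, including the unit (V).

Answer: 8.00 V

Derivation:
Initial: C1(2μF, Q=13μC, V=6.50V), C2(1μF, Q=11μC, V=11.00V), C3(1μF, Q=3μC, V=3.00V)
Op 1: CLOSE 2-1: Q_total=24.00, C_total=3.00, V=8.00; Q2=8.00, Q1=16.00; dissipated=6.750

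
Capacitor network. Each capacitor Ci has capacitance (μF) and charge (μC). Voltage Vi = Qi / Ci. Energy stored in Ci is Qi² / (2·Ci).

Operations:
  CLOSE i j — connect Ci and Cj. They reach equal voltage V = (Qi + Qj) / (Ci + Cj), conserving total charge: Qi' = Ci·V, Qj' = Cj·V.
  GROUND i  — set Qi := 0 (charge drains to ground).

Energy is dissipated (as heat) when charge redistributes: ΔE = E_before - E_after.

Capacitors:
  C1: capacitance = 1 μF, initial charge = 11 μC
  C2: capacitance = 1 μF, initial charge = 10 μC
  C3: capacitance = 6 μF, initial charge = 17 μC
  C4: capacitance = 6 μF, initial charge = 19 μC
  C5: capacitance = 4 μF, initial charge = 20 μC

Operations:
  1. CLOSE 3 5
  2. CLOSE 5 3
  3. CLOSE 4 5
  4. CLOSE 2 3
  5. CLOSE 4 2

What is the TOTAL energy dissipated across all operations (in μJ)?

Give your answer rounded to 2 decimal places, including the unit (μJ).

Answer: 23.62 μJ

Derivation:
Initial: C1(1μF, Q=11μC, V=11.00V), C2(1μF, Q=10μC, V=10.00V), C3(6μF, Q=17μC, V=2.83V), C4(6μF, Q=19μC, V=3.17V), C5(4μF, Q=20μC, V=5.00V)
Op 1: CLOSE 3-5: Q_total=37.00, C_total=10.00, V=3.70; Q3=22.20, Q5=14.80; dissipated=5.633
Op 2: CLOSE 5-3: Q_total=37.00, C_total=10.00, V=3.70; Q5=14.80, Q3=22.20; dissipated=0.000
Op 3: CLOSE 4-5: Q_total=33.80, C_total=10.00, V=3.38; Q4=20.28, Q5=13.52; dissipated=0.341
Op 4: CLOSE 2-3: Q_total=32.20, C_total=7.00, V=4.60; Q2=4.60, Q3=27.60; dissipated=17.010
Op 5: CLOSE 4-2: Q_total=24.88, C_total=7.00, V=3.55; Q4=21.33, Q2=3.55; dissipated=0.638
Total dissipated: 23.623 μJ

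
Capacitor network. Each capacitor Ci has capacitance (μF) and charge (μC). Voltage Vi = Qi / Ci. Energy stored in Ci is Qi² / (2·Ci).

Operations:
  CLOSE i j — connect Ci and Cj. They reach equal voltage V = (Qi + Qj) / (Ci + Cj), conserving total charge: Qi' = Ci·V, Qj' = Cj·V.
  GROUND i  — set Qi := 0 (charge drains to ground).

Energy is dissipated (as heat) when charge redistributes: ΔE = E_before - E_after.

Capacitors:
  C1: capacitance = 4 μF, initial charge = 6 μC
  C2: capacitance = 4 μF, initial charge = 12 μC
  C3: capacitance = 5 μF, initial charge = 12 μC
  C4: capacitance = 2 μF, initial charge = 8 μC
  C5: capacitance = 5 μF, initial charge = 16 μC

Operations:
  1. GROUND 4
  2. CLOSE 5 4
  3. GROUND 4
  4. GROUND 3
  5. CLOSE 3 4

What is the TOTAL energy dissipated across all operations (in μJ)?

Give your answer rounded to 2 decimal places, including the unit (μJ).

Initial: C1(4μF, Q=6μC, V=1.50V), C2(4μF, Q=12μC, V=3.00V), C3(5μF, Q=12μC, V=2.40V), C4(2μF, Q=8μC, V=4.00V), C5(5μF, Q=16μC, V=3.20V)
Op 1: GROUND 4: Q4=0; energy lost=16.000
Op 2: CLOSE 5-4: Q_total=16.00, C_total=7.00, V=2.29; Q5=11.43, Q4=4.57; dissipated=7.314
Op 3: GROUND 4: Q4=0; energy lost=5.224
Op 4: GROUND 3: Q3=0; energy lost=14.400
Op 5: CLOSE 3-4: Q_total=0.00, C_total=7.00, V=0.00; Q3=0.00, Q4=0.00; dissipated=0.000
Total dissipated: 42.939 μJ

Answer: 42.94 μJ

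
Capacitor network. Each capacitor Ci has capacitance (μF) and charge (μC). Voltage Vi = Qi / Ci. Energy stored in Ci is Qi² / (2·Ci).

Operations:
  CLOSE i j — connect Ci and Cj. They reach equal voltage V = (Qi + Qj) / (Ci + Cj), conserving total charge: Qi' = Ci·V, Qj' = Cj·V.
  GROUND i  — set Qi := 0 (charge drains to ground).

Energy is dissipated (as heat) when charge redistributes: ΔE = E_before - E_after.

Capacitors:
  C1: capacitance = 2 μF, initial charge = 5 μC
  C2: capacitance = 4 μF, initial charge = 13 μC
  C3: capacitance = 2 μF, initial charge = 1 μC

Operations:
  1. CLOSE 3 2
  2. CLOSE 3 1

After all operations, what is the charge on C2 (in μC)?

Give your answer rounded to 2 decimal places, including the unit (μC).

Answer: 9.33 μC

Derivation:
Initial: C1(2μF, Q=5μC, V=2.50V), C2(4μF, Q=13μC, V=3.25V), C3(2μF, Q=1μC, V=0.50V)
Op 1: CLOSE 3-2: Q_total=14.00, C_total=6.00, V=2.33; Q3=4.67, Q2=9.33; dissipated=5.042
Op 2: CLOSE 3-1: Q_total=9.67, C_total=4.00, V=2.42; Q3=4.83, Q1=4.83; dissipated=0.014
Final charges: Q1=4.83, Q2=9.33, Q3=4.83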